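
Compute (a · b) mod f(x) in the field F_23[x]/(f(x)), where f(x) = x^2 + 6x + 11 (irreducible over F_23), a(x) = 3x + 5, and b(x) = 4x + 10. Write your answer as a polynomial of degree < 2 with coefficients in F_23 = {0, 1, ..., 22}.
a · b ≡ x + 10 (mod f(x))

Multiply in F_23[x]: a(x)·b(x) = (3x + 5)·(4x + 10) = 12x^2 + 4x + 4. This has degree ≥ 2, so divide by f(x) over F_23: 12x^2 + 4x + 4 = (12)·(x^2 + 6x + 11) + (x + 10). Hence a·b ≡ x + 10 (mod f). (F_23[x]/(f) is a field with 23^2 = 529 elements since f is irreducible of degree 2.)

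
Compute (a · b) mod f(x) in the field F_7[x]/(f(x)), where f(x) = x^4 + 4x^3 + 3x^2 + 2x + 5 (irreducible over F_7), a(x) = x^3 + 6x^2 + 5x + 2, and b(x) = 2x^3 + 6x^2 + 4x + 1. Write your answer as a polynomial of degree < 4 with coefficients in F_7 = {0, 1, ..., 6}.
a · b ≡ 2x^3 + 3x^2 + 4x + 3 (mod f(x))

Multiply in F_7[x]: a(x)·b(x) = (x^3 + 6x^2 + 5x + 2)·(2x^3 + 6x^2 + 4x + 1) = 2x^6 + 4x^5 + x^4 + 3x^3 + 3x^2 + 6x + 2. This has degree ≥ 4, so divide by f(x) over F_7: 2x^6 + 4x^5 + x^4 + 3x^3 + 3x^2 + 6x + 2 = (2x^2 + 3x + 4)·(x^4 + 4x^3 + 3x^2 + 2x + 5) + (2x^3 + 3x^2 + 4x + 3). Hence a·b ≡ 2x^3 + 3x^2 + 4x + 3 (mod f). (F_7[x]/(f) is a field with 7^4 = 2401 elements since f is irreducible of degree 4.)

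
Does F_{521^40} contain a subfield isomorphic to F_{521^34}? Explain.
No: F_{521^34} is not a subfield of F_{521^40}

F_{p^m} embeds in F_{p^n} iff m | n. Here 34 ∤ 40 (since 40 = 1·34 + 6 with remainder 6 ≠ 0), so F_{521^34} is not a subfield of F_{521^40}. Equivalently: if it were, the tower law would give 34 = [F_{521^34}:F_521] dividing [F_{521^40}:F_521] = 40, contradiction.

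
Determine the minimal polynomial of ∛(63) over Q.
m_α(x) = x^3 - 63

α satisfies α^3 = 63, so x^3 - 63 annihilates α. By the rational root test, a rational root p/q (in lowest terms) of x^3 - 63 would satisfy p^3 = 63 q^3, forcing q = 1 and p^3 = 63; but 63 is not a perfect cube, contradiction. A monic cubic over Q with no rational root is irreducible (any nontrivial factorization would include a linear factor). Hence x^3 - 63 is the minimal polynomial of α, and in particular [Q(α):Q] = 3.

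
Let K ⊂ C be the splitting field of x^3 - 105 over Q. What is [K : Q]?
[K : Q] = 6

The roots of x^3 - 105 are ∛105, ω∛105, ω^2∛105 where ω = e^(2πi/3) is a primitive cube root of unity, so K = Q(∛105, ω). Now [Q(∛105):Q] = 3 (since 105 is not a perfect cube, x^3 - 105 is irreducible) and [Q(ω):Q] = 2. Both 2 and 3 divide [K:Q], and [K:Q] ≤ 3·2 = 6, so [K:Q] = 6. (Equivalently: Q(∛105) ⊂ R but ω ∉ R, so [K : Q(∛105)] = 2.)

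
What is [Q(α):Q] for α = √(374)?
[Q(α):Q] = 2

[Q(α):Q] equals the degree of the minimal polynomial of α. Here α^2 = 374 and x^2 - 374 is irreducible (d = 374 is squarefree, ≠ 1, hence not a square), so deg(m_α) = 2. Thus [Q(α):Q] = 2.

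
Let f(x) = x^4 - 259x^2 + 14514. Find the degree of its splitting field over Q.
[K : Q] = 4

Solving the quadratic in x^2: x^2 = (259 ± √(259^2 - 4·14514))/2 = (259 ± √9025)/2 = (259 ± 95)/2, giving x^2 = 177 or x^2 = 82. So f(x) = (x^2 - 177)(x^2 - 82) and the roots of f are ±√177, ±√82. Hence the splitting field is K = Q(√177, √82). Since 177 and 82 are distinct squarefree integers > 1, their product 14514 is not a perfect square, so √82 ∉ Q(√177). By the tower law [K:Q] = [Q(√177,√82):Q(√177)] · [Q(√177):Q] = 2 · 2 = 4.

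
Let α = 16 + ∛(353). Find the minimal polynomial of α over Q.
m_α(x) = x^3 - 48x^2 + 768x - 4449

Set β = α - 16 = ∛(353), so β^3 = 353. Then (α - 16)^3 - 353 = 0, i.e. α is a root of g(x) = (x - 16)^3 - 353 = x^3 - 48x^2 + 768x - 4449. Since g(x) = h(x - 16) where h(x) = x^3 - 353, and h is irreducible over Q (because 353 is not a perfect cube, so h has no rational root, and a monic cubic with no rational root is irreducible), g is also irreducible (irreducibility is preserved under the substitution x → x - 16). Hence m_α(x) = x^3 - 48x^2 + 768x - 4449.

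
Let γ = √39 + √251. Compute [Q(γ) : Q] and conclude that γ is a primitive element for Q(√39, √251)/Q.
[Q(γ) : Q] = 4 (equivalently, Q(γ) = Q(√39, √251))

Obviously Q(γ) ⊆ Q(√39, √251), and [Q(√39, √251):Q] = 4 (since 39, 251 are distinct squarefree integers > 1 with 9789 not a perfect square). To show equality we compute the minimal polynomial of γ. From γ = √39 + √251: γ^2 = 39 + 2√(9789) + 251 = 290 + 2√(9789), so γ^2 - 290 = 2√(9789); squaring, (γ^2 - 290)^2 = 4·9789, i.e. γ^4 - 580γ^2 + 84100 - 39156 = 0, i.e. γ^4 - 580γ^2 + 44944 = 0. So γ is a root of x^4 - 580x^2 + 44944. This polynomial is irreducible over Q: it has no rational root (each ±√39 ± √251 is irrational), and any factorization into two quadratics over Q would force √(9789) ∈ Q (pairing opposite roots) or √39, √251 ∈ Q (other pairings), all impossible. Hence [Q(γ):Q] = 4 = [Q(√39, √251):Q], so Q(γ) = Q(√39, √251).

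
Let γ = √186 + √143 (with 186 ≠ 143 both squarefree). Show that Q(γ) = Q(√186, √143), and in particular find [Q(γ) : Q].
[Q(γ) : Q] = 4 (equivalently, Q(γ) = Q(√186, √143))

Obviously Q(γ) ⊆ Q(√186, √143), and [Q(√186, √143):Q] = 4 (since 186, 143 are distinct squarefree integers > 1 with 26598 not a perfect square). To show equality we compute the minimal polynomial of γ. From γ = √186 + √143: γ^2 = 186 + 2√(26598) + 143 = 329 + 2√(26598), so γ^2 - 329 = 2√(26598); squaring, (γ^2 - 329)^2 = 4·26598, i.e. γ^4 - 658γ^2 + 108241 - 106392 = 0, i.e. γ^4 - 658γ^2 + 1849 = 0. So γ is a root of x^4 - 658x^2 + 1849. This polynomial is irreducible over Q: it has no rational root (each ±√186 ± √143 is irrational), and any factorization into two quadratics over Q would force √(26598) ∈ Q (pairing opposite roots) or √186, √143 ∈ Q (other pairings), all impossible. Hence [Q(γ):Q] = 4 = [Q(√186, √143):Q], so Q(γ) = Q(√186, √143).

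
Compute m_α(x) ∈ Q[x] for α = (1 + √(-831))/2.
m_α(x) = x^2 - x + 208

From 2α - 1 = √(-831), squaring gives (2α - 1)^2 = -831, i.e. 4α^2 - 4α + 1 = -831, so α^2 - α + (1 + 831)/4 = 0. Since -831 ≡ 1 (mod 4), (1 + 831)/4 = 208 ∈ Z. The polynomial x^2 - x + 208 has discriminant 1 - 4·(208) = -831, which is not a perfect square in Q (d = -831 is squarefree and ≠ 1), so x^2 - x + 208 is irreducible over Q. It is the minimal polynomial of α.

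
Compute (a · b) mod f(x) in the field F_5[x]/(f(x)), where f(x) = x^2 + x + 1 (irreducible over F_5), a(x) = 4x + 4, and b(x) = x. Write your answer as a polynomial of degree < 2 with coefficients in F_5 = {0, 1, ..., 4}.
a · b ≡ 1 (mod f(x))

Multiply in F_5[x]: a(x)·b(x) = (4x + 4)·(x) = 4x^2 + 4x. This has degree ≥ 2, so divide by f(x) over F_5: 4x^2 + 4x = (4)·(x^2 + x + 1) + (1). Hence a·b ≡ 1 (mod f). (F_5[x]/(f) is a field with 5^2 = 25 elements since f is irreducible of degree 2.)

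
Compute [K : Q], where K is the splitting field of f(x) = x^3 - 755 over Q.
[K : Q] = 6

The roots of x^3 - 755 are ∛755, ω∛755, ω^2∛755 where ω = e^(2πi/3) is a primitive cube root of unity, so K = Q(∛755, ω). Now [Q(∛755):Q] = 3 (since 755 is not a perfect cube, x^3 - 755 is irreducible) and [Q(ω):Q] = 2. Both 2 and 3 divide [K:Q], and [K:Q] ≤ 3·2 = 6, so [K:Q] = 6. (Equivalently: Q(∛755) ⊂ R but ω ∉ R, so [K : Q(∛755)] = 2.)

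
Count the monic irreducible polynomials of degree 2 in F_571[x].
There are 162735 monic irreducible polynomials of degree 2 over F_571

Each element of F_{571^2} that lies in no proper subfield is a root of exactly one monic irreducible of degree 2 over F_571, and each such polynomial has 2 distinct roots in F_{571^2}. By Möbius inversion the count is N_571(2) = (1/2) Σ_{d|2} μ(2/d) · 571^d = (1/2)(μ(2)·571^1 + μ(1)·571^2) = 325470/2 = 162735.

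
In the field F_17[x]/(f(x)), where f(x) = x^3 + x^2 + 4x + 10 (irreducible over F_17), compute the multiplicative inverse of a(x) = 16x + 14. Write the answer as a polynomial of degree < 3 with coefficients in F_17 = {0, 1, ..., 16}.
a(x)^(-1) ≡ 11x^2 + 12x + 8 (mod f(x))

Since f is irreducible over F_17, F_17[x]/(f) is a field and a(x) ≠ 0 has an inverse. Apply the extended Euclidean algorithm to f(x) and a(x) in F_17[x]: f(x) = (16x^2 + 2x + 7)·a(x) + (14). The last nonzero remainder is the constant 14 = gcd(f, a) in F_17. Back-substituting through the division chain expresses 14 = s(x)·a(x) + t(x)·f(x) with s(x) ≡ x^2 + 15x + 10 (mod f), so (x^2 + 15x + 10)·a(x) ≡ 14 (mod f). Multiplying by 14^(-1) ≡ 11 in F_17 gives a(x)^(-1) ≡ 11·(x^2 + 15x + 10) ≡ 11x^2 + 12x + 8 (mod f). Check: (16x + 14)·(11x^2 + 12x + 8) = 6x^3 + 6x^2 + 7x + 10 ≡ 1 (mod x^3 + x^2 + 4x + 10).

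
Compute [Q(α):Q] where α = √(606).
[Q(α):Q] = 2

[Q(α):Q] equals the degree of the minimal polynomial of α. Here α^2 = 606 and x^2 - 606 is irreducible (d = 606 is squarefree, ≠ 1, hence not a square), so deg(m_α) = 2. Thus [Q(α):Q] = 2.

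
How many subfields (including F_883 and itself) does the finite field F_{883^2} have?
F_{883^2} has 2 subfields

The subfields of F_{p^n} are exactly the fields F_{p^d} for d | n (each is the fixed field of the unique index-d subgroup of Gal(F_{p^n}/F_p) ≅ Z/nZ). The divisors of n = 2 are {1, 2}, giving 2 subfields: F_{883^1}, F_{883^2}.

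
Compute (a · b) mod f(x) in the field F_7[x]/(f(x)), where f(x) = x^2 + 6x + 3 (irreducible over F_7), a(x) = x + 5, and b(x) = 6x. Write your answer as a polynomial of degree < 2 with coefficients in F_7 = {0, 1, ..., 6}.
a · b ≡ x + 3 (mod f(x))

Multiply in F_7[x]: a(x)·b(x) = (x + 5)·(6x) = 6x^2 + 2x. This has degree ≥ 2, so divide by f(x) over F_7: 6x^2 + 2x = (6)·(x^2 + 6x + 3) + (x + 3). Hence a·b ≡ x + 3 (mod f). (F_7[x]/(f) is a field with 7^2 = 49 elements since f is irreducible of degree 2.)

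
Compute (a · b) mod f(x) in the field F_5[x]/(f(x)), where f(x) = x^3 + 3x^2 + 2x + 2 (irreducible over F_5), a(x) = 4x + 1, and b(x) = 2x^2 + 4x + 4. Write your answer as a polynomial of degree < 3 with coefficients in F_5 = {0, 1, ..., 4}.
a · b ≡ 4x^2 + 4x + 3 (mod f(x))

Multiply in F_5[x]: a(x)·b(x) = (4x + 1)·(2x^2 + 4x + 4) = 3x^3 + 3x^2 + 4. This has degree ≥ 3, so divide by f(x) over F_5: 3x^3 + 3x^2 + 4 = (3)·(x^3 + 3x^2 + 2x + 2) + (4x^2 + 4x + 3). Hence a·b ≡ 4x^2 + 4x + 3 (mod f). (F_5[x]/(f) is a field with 5^3 = 125 elements since f is irreducible of degree 3.)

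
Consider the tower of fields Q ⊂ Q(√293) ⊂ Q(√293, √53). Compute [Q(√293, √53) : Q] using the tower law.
[Q(√293, √53) : Q] = 4

[Q(√293):Q] = 2 (min poly x^2 - 293, irreducible since 293 is squarefree > 1). For the top step, suppose √53 ∈ Q(√293), say √53 = c + d√293 with c, d ∈ Q. Squaring: 53 = c^2 + 293d^2 + 2cd√293. Since √293 ∉ Q this forces 2cd = 0. If d = 0 then √53 = c ∈ Q, contradicting 53 squarefree > 1. If c = 0 then 53 = 293d^2, so 293·53 = (293d)^2 is a perfect square in Q — but 293·53 = 15529 is not a perfect square (since 293 and 53 are distinct squarefree integers). Contradiction. Hence √53 ∉ Q(√293), so x^2 - 53 stays irreducible over Q(√293) and [Q(√293, √53) : Q(√293)] = 2. By the tower law, [Q(√293, √53) : Q] = 2 · 2 = 4.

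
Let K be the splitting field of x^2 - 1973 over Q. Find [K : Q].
[K : Q] = 2

f(x) = x^2 - 1973 factors as (x - √1973)(x + √1973). The splitting field is K = Q(√1973). Since 1973 is squarefree and > 1, it is not a perfect square, so x^2 - 1973 is irreducible over Q and [Q(√1973) : Q] = 2. Hence [K : Q] = 2.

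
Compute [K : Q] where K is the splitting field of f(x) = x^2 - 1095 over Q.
[K : Q] = 2

f(x) = x^2 - 1095 factors as (x - √1095)(x + √1095). The splitting field is K = Q(√1095). Since 1095 is squarefree and > 1, it is not a perfect square, so x^2 - 1095 is irreducible over Q and [Q(√1095) : Q] = 2. Hence [K : Q] = 2.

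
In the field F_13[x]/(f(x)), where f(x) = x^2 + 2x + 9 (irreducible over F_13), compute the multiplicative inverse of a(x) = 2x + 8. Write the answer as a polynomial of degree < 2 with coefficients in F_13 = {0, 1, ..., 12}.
a(x)^(-1) ≡ 8x + 10 (mod f(x))

Since f is irreducible over F_13, F_13[x]/(f) is a field and a(x) ≠ 0 has an inverse. Apply the extended Euclidean algorithm to f(x) and a(x) in F_13[x]: f(x) = (7x + 12)·a(x) + (4). The last nonzero remainder is the constant 4 = gcd(f, a) in F_13. Back-substituting through the division chain expresses 4 = s(x)·a(x) + t(x)·f(x) with s(x) ≡ 6x + 1 (mod f), so (6x + 1)·a(x) ≡ 4 (mod f). Multiplying by 4^(-1) ≡ 10 in F_13 gives a(x)^(-1) ≡ 10·(6x + 1) ≡ 8x + 10 (mod f). Check: (2x + 8)·(8x + 10) = 3x^2 + 6x + 2 ≡ 1 (mod x^2 + 2x + 9).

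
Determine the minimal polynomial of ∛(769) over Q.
m_α(x) = x^3 - 769

α satisfies α^3 = 769, so x^3 - 769 annihilates α. By the rational root test, a rational root p/q (in lowest terms) of x^3 - 769 would satisfy p^3 = 769 q^3, forcing q = 1 and p^3 = 769; but 769 is not a perfect cube, contradiction. A monic cubic over Q with no rational root is irreducible (any nontrivial factorization would include a linear factor). Hence x^3 - 769 is the minimal polynomial of α, and in particular [Q(α):Q] = 3.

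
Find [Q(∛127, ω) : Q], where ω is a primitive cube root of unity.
[Q(∛127, ω) : Q] = 6

[Q(∛127):Q] = 3 (min poly x^3 - 127, irreducible since 127 is not a perfect cube). [Q(ω):Q] = 2 (min poly x^2 + x + 1). Since Q(∛127) ⊂ R and ω ∉ R, we have ω ∉ Q(∛127), so x^2 + x + 1 remains irreducible over Q(∛127) and [Q(∛127, ω) : Q(∛127)] = 2. By the tower law, [Q(∛127, ω) : Q] = 3 · 2 = 6. (In fact Q(∛127, ω) is the splitting field of x^3 - 127 over Q.)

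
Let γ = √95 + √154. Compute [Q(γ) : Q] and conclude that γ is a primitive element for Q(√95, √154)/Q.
[Q(γ) : Q] = 4 (equivalently, Q(γ) = Q(√95, √154))

Obviously Q(γ) ⊆ Q(√95, √154), and [Q(√95, √154):Q] = 4 (since 95, 154 are distinct squarefree integers > 1 with 14630 not a perfect square). To show equality we compute the minimal polynomial of γ. From γ = √95 + √154: γ^2 = 95 + 2√(14630) + 154 = 249 + 2√(14630), so γ^2 - 249 = 2√(14630); squaring, (γ^2 - 249)^2 = 4·14630, i.e. γ^4 - 498γ^2 + 62001 - 58520 = 0, i.e. γ^4 - 498γ^2 + 3481 = 0. So γ is a root of x^4 - 498x^2 + 3481. This polynomial is irreducible over Q: it has no rational root (each ±√95 ± √154 is irrational), and any factorization into two quadratics over Q would force √(14630) ∈ Q (pairing opposite roots) or √95, √154 ∈ Q (other pairings), all impossible. Hence [Q(γ):Q] = 4 = [Q(√95, √154):Q], so Q(γ) = Q(√95, √154).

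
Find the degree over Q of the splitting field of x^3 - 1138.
[K : Q] = 6

The roots of x^3 - 1138 are ∛1138, ω∛1138, ω^2∛1138 where ω = e^(2πi/3) is a primitive cube root of unity, so K = Q(∛1138, ω). Now [Q(∛1138):Q] = 3 (since 1138 is not a perfect cube, x^3 - 1138 is irreducible) and [Q(ω):Q] = 2. Both 2 and 3 divide [K:Q], and [K:Q] ≤ 3·2 = 6, so [K:Q] = 6. (Equivalently: Q(∛1138) ⊂ R but ω ∉ R, so [K : Q(∛1138)] = 2.)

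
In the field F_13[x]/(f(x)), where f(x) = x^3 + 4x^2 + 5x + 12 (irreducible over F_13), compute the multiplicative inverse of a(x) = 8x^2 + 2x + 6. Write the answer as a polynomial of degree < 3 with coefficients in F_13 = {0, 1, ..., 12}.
a(x)^(-1) ≡ 9x^2 + 4 (mod f(x))

Since f is irreducible over F_13, F_13[x]/(f) is a field and a(x) ≠ 0 has an inverse. Apply the extended Euclidean algorithm to f(x) and a(x) in F_13[x]: f(x) = (5x + 9)·a(x) + (9x + 10);  a(x) = (11x + 1)·(9x + 10) + (9). The last nonzero remainder is the constant 9 = gcd(f, a) in F_13. Back-substituting through the division chain expresses 9 = s(x)·a(x) + t(x)·f(x) with s(x) ≡ 3x^2 + 10 (mod f), so (3x^2 + 10)·a(x) ≡ 9 (mod f). Multiplying by 9^(-1) ≡ 3 in F_13 gives a(x)^(-1) ≡ 3·(3x^2 + 10) ≡ 9x^2 + 4 (mod f). Check: (8x^2 + 2x + 6)·(9x^2 + 4) = 7x^4 + 5x^3 + 8x^2 + 8x + 11 ≡ 1 (mod x^3 + 4x^2 + 5x + 12).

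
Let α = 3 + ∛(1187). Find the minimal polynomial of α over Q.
m_α(x) = x^3 - 9x^2 + 27x - 1214

Set β = α - 3 = ∛(1187), so β^3 = 1187. Then (α - 3)^3 - 1187 = 0, i.e. α is a root of g(x) = (x - 3)^3 - 1187 = x^3 - 9x^2 + 27x - 1214. Since g(x) = h(x - 3) where h(x) = x^3 - 1187, and h is irreducible over Q (because 1187 is not a perfect cube, so h has no rational root, and a monic cubic with no rational root is irreducible), g is also irreducible (irreducibility is preserved under the substitution x → x - 3). Hence m_α(x) = x^3 - 9x^2 + 27x - 1214.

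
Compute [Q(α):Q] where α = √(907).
[Q(α):Q] = 2

[Q(α):Q] equals the degree of the minimal polynomial of α. Here α^2 = 907 and x^2 - 907 is irreducible (d = 907 is squarefree, ≠ 1, hence not a square), so deg(m_α) = 2. Thus [Q(α):Q] = 2.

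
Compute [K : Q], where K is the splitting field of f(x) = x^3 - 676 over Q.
[K : Q] = 6

The roots of x^3 - 676 are ∛676, ω∛676, ω^2∛676 where ω = e^(2πi/3) is a primitive cube root of unity, so K = Q(∛676, ω). Now [Q(∛676):Q] = 3 (since 676 is not a perfect cube, x^3 - 676 is irreducible) and [Q(ω):Q] = 2. Both 2 and 3 divide [K:Q], and [K:Q] ≤ 3·2 = 6, so [K:Q] = 6. (Equivalently: Q(∛676) ⊂ R but ω ∉ R, so [K : Q(∛676)] = 2.)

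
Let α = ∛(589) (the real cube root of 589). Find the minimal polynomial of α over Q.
m_α(x) = x^3 - 589

α satisfies α^3 = 589, so x^3 - 589 annihilates α. By the rational root test, a rational root p/q (in lowest terms) of x^3 - 589 would satisfy p^3 = 589 q^3, forcing q = 1 and p^3 = 589; but 589 is not a perfect cube, contradiction. A monic cubic over Q with no rational root is irreducible (any nontrivial factorization would include a linear factor). Hence x^3 - 589 is the minimal polynomial of α, and in particular [Q(α):Q] = 3.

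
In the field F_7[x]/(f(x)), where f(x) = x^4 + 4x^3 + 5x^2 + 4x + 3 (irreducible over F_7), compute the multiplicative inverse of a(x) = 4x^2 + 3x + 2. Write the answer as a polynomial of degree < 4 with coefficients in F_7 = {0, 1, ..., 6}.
a(x)^(-1) ≡ x^3 + 4x^2 + x + 5 (mod f(x))

Since f is irreducible over F_7, F_7[x]/(f) is a field and a(x) ≠ 0 has an inverse. Apply the extended Euclidean algorithm to f(x) and a(x) in F_7[x]: f(x) = (2x^2 + 3x + 5)·a(x) + (4x);  a(x) = (x + 6)·(4x) + (2). The last nonzero remainder is the constant 2 = gcd(f, a) in F_7. Back-substituting through the division chain expresses 2 = s(x)·a(x) + t(x)·f(x) with s(x) ≡ 2x^3 + x^2 + 2x + 3 (mod f), so (2x^3 + x^2 + 2x + 3)·a(x) ≡ 2 (mod f). Multiplying by 2^(-1) ≡ 4 in F_7 gives a(x)^(-1) ≡ 4·(2x^3 + x^2 + 2x + 3) ≡ x^3 + 4x^2 + x + 5 (mod f). Check: (4x^2 + 3x + 2)·(x^3 + 4x^2 + x + 5) = 4x^5 + 5x^4 + 4x^3 + 3x^2 + 3x + 3 ≡ 1 (mod x^4 + 4x^3 + 5x^2 + 4x + 3).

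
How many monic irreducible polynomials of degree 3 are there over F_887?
There are 232621072 monic irreducible polynomials of degree 3 over F_887

Each element of F_{887^3} that lies in no proper subfield is a root of exactly one monic irreducible of degree 3 over F_887, and each such polynomial has 3 distinct roots in F_{887^3}. By Möbius inversion the count is N_887(3) = (1/3) Σ_{d|3} μ(3/d) · 887^d = (1/3)(μ(3)·887^1 + μ(1)·887^3) = 697863216/3 = 232621072.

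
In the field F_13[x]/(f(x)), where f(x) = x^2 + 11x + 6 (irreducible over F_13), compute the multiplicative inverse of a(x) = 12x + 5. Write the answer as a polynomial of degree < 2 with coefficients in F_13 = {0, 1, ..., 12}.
a(x)^(-1) ≡ 5x + 2 (mod f(x))

Since f is irreducible over F_13, F_13[x]/(f) is a field and a(x) ≠ 0 has an inverse. Apply the extended Euclidean algorithm to f(x) and a(x) in F_13[x]: f(x) = (12x + 10)·a(x) + (8). The last nonzero remainder is the constant 8 = gcd(f, a) in F_13. Back-substituting through the division chain expresses 8 = s(x)·a(x) + t(x)·f(x) with s(x) ≡ x + 3 (mod f), so (x + 3)·a(x) ≡ 8 (mod f). Multiplying by 8^(-1) ≡ 5 in F_13 gives a(x)^(-1) ≡ 5·(x + 3) ≡ 5x + 2 (mod f). Check: (12x + 5)·(5x + 2) = 8x^2 + 10x + 10 ≡ 1 (mod x^2 + 11x + 6).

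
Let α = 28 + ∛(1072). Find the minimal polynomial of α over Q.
m_α(x) = x^3 - 84x^2 + 2352x - 23024

Set β = α - 28 = ∛(1072), so β^3 = 1072. Then (α - 28)^3 - 1072 = 0, i.e. α is a root of g(x) = (x - 28)^3 - 1072 = x^3 - 84x^2 + 2352x - 23024. Since g(x) = h(x - 28) where h(x) = x^3 - 1072, and h is irreducible over Q (because 1072 is not a perfect cube, so h has no rational root, and a monic cubic with no rational root is irreducible), g is also irreducible (irreducibility is preserved under the substitution x → x - 28). Hence m_α(x) = x^3 - 84x^2 + 2352x - 23024.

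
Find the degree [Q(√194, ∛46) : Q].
[Q(√194, ∛46) : Q] = 6

Let L = Q(√194, ∛46). Since Q(√194) ⊂ L and [Q(√194):Q] = 2, the tower law gives 2 | [L:Q]. Likewise Q(∛46) ⊂ L with [Q(∛46):Q] = 3 (because 46 is not a perfect cube), so 3 | [L:Q]. As gcd(2,3) = 1, [L:Q] is divisible by 6. Conversely L is generated over Q by √194 and ∛46, so [L:Q] ≤ 2·3 = 6. Therefore [Q(√194, ∛46) : Q] = 6.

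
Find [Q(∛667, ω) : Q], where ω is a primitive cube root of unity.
[Q(∛667, ω) : Q] = 6

[Q(∛667):Q] = 3 (min poly x^3 - 667, irreducible since 667 is not a perfect cube). [Q(ω):Q] = 2 (min poly x^2 + x + 1). Since Q(∛667) ⊂ R and ω ∉ R, we have ω ∉ Q(∛667), so x^2 + x + 1 remains irreducible over Q(∛667) and [Q(∛667, ω) : Q(∛667)] = 2. By the tower law, [Q(∛667, ω) : Q] = 3 · 2 = 6. (In fact Q(∛667, ω) is the splitting field of x^3 - 667 over Q.)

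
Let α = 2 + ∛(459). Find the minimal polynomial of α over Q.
m_α(x) = x^3 - 6x^2 + 12x - 467

Set β = α - 2 = ∛(459), so β^3 = 459. Then (α - 2)^3 - 459 = 0, i.e. α is a root of g(x) = (x - 2)^3 - 459 = x^3 - 6x^2 + 12x - 467. Since g(x) = h(x - 2) where h(x) = x^3 - 459, and h is irreducible over Q (because 459 is not a perfect cube, so h has no rational root, and a monic cubic with no rational root is irreducible), g is also irreducible (irreducibility is preserved under the substitution x → x - 2). Hence m_α(x) = x^3 - 6x^2 + 12x - 467.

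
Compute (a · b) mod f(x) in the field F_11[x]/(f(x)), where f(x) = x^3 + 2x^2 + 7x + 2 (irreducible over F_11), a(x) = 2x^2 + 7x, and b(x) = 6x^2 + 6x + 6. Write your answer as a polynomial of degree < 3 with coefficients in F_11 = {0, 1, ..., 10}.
a · b ≡ 9x^2 + 6x + 6 (mod f(x))

Multiply in F_11[x]: a(x)·b(x) = (2x^2 + 7x)·(6x^2 + 6x + 6) = x^4 + 10x^3 + 10x^2 + 9x. This has degree ≥ 3, so divide by f(x) over F_11: x^4 + 10x^3 + 10x^2 + 9x = (x + 8)·(x^3 + 2x^2 + 7x + 2) + (9x^2 + 6x + 6). Hence a·b ≡ 9x^2 + 6x + 6 (mod f). (F_11[x]/(f) is a field with 11^3 = 1331 elements since f is irreducible of degree 3.)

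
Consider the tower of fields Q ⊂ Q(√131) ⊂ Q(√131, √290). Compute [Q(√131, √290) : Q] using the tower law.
[Q(√131, √290) : Q] = 4

[Q(√131):Q] = 2 (min poly x^2 - 131, irreducible since 131 is squarefree > 1). For the top step, suppose √290 ∈ Q(√131), say √290 = c + d√131 with c, d ∈ Q. Squaring: 290 = c^2 + 131d^2 + 2cd√131. Since √131 ∉ Q this forces 2cd = 0. If d = 0 then √290 = c ∈ Q, contradicting 290 squarefree > 1. If c = 0 then 290 = 131d^2, so 131·290 = (131d)^2 is a perfect square in Q — but 131·290 = 37990 is not a perfect square (since 131 and 290 are distinct squarefree integers). Contradiction. Hence √290 ∉ Q(√131), so x^2 - 290 stays irreducible over Q(√131) and [Q(√131, √290) : Q(√131)] = 2. By the tower law, [Q(√131, √290) : Q] = 2 · 2 = 4.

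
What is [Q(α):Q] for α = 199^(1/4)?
[Q(α):Q] = 4

α is a root of x^4 - 199. By Eisenstein's criterion at the prime p = 199 (which divides the constant term 199 but p^2 = 39601 does not, since 199 is squarefree), x^4 - 199 is irreducible over Q. Hence [Q(α):Q] = 4.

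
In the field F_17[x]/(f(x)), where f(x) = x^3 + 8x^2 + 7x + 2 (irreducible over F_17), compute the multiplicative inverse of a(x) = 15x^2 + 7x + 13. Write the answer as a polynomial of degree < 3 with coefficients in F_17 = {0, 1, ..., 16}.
a(x)^(-1) ≡ 12x^2 + 13x + 15 (mod f(x))

Since f is irreducible over F_17, F_17[x]/(f) is a field and a(x) ≠ 0 has an inverse. Apply the extended Euclidean algorithm to f(x) and a(x) in F_17[x]: f(x) = (8x + 7)·a(x) + (7x + 13);  a(x) = (7x + 5)·(7x + 13) + (16). The last nonzero remainder is the constant 16 = gcd(f, a) in F_17. Back-substituting through the division chain expresses 16 = s(x)·a(x) + t(x)·f(x) with s(x) ≡ 5x^2 + 4x + 2 (mod f), so (5x^2 + 4x + 2)·a(x) ≡ 16 (mod f). Multiplying by 16^(-1) ≡ 16 in F_17 gives a(x)^(-1) ≡ 16·(5x^2 + 4x + 2) ≡ 12x^2 + 13x + 15 (mod f). Check: (15x^2 + 7x + 13)·(12x^2 + 13x + 15) = 10x^4 + 7x^3 + 13x^2 + 2x + 8 ≡ 1 (mod x^3 + 8x^2 + 7x + 2).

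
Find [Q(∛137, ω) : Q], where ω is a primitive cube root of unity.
[Q(∛137, ω) : Q] = 6

[Q(∛137):Q] = 3 (min poly x^3 - 137, irreducible since 137 is not a perfect cube). [Q(ω):Q] = 2 (min poly x^2 + x + 1). Since Q(∛137) ⊂ R and ω ∉ R, we have ω ∉ Q(∛137), so x^2 + x + 1 remains irreducible over Q(∛137) and [Q(∛137, ω) : Q(∛137)] = 2. By the tower law, [Q(∛137, ω) : Q] = 3 · 2 = 6. (In fact Q(∛137, ω) is the splitting field of x^3 - 137 over Q.)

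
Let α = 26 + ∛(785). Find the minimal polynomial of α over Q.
m_α(x) = x^3 - 78x^2 + 2028x - 18361

Set β = α - 26 = ∛(785), so β^3 = 785. Then (α - 26)^3 - 785 = 0, i.e. α is a root of g(x) = (x - 26)^3 - 785 = x^3 - 78x^2 + 2028x - 18361. Since g(x) = h(x - 26) where h(x) = x^3 - 785, and h is irreducible over Q (because 785 is not a perfect cube, so h has no rational root, and a monic cubic with no rational root is irreducible), g is also irreducible (irreducibility is preserved under the substitution x → x - 26). Hence m_α(x) = x^3 - 78x^2 + 2028x - 18361.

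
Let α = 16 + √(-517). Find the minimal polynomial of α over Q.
m_α(x) = x^2 - 32x + 773

From α - 16 = √(-517), squaring gives (α - 16)^2 = -517, i.e. α^2 - 32α + 256 = -517, so α^2 - 32α + 773 = 0. The discriminant of x^2 - 32x + 773 is (-32)^2 - 4·(773) = 1024 - 3092 = -2068, and 4·(-517) is not a perfect square in Q since -517 is squarefree and ≠ 1. Hence x^2 - 32x + 773 is irreducible over Q and is the minimal polynomial of α.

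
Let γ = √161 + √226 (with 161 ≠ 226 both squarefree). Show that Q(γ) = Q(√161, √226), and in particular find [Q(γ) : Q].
[Q(γ) : Q] = 4 (equivalently, Q(γ) = Q(√161, √226))

Obviously Q(γ) ⊆ Q(√161, √226), and [Q(√161, √226):Q] = 4 (since 161, 226 are distinct squarefree integers > 1 with 36386 not a perfect square). To show equality we compute the minimal polynomial of γ. From γ = √161 + √226: γ^2 = 161 + 2√(36386) + 226 = 387 + 2√(36386), so γ^2 - 387 = 2√(36386); squaring, (γ^2 - 387)^2 = 4·36386, i.e. γ^4 - 774γ^2 + 149769 - 145544 = 0, i.e. γ^4 - 774γ^2 + 4225 = 0. So γ is a root of x^4 - 774x^2 + 4225. This polynomial is irreducible over Q: it has no rational root (each ±√161 ± √226 is irrational), and any factorization into two quadratics over Q would force √(36386) ∈ Q (pairing opposite roots) or √161, √226 ∈ Q (other pairings), all impossible. Hence [Q(γ):Q] = 4 = [Q(√161, √226):Q], so Q(γ) = Q(√161, √226).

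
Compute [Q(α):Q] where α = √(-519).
[Q(α):Q] = 2

[Q(α):Q] equals the degree of the minimal polynomial of α. Here α^2 = -519 and x^2 + 519 is irreducible (d = -519 is squarefree, ≠ 1, hence not a square), so deg(m_α) = 2. Thus [Q(α):Q] = 2.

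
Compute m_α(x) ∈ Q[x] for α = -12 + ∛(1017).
m_α(x) = x^3 + 36x^2 + 432x + 711

Set β = α + 12 = ∛(1017), so β^3 = 1017. Then (α + 12)^3 - 1017 = 0, i.e. α is a root of g(x) = (x + 12)^3 - 1017 = x^3 + 36x^2 + 432x + 711. Since g(x) = h(x + 12) where h(x) = x^3 - 1017, and h is irreducible over Q (because 1017 is not a perfect cube, so h has no rational root, and a monic cubic with no rational root is irreducible), g is also irreducible (irreducibility is preserved under the substitution x → x + 12). Hence m_α(x) = x^3 + 36x^2 + 432x + 711.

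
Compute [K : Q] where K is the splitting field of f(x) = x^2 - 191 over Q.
[K : Q] = 2

f(x) = x^2 - 191 factors as (x - √191)(x + √191). The splitting field is K = Q(√191). Since 191 is squarefree and > 1, it is not a perfect square, so x^2 - 191 is irreducible over Q and [Q(√191) : Q] = 2. Hence [K : Q] = 2.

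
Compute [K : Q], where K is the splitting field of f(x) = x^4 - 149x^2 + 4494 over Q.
[K : Q] = 4

Solving the quadratic in x^2: x^2 = (149 ± √(149^2 - 4·4494))/2 = (149 ± √4225)/2 = (149 ± 65)/2, giving x^2 = 107 or x^2 = 42. So f(x) = (x^2 - 107)(x^2 - 42) and the roots of f are ±√107, ±√42. Hence the splitting field is K = Q(√107, √42). Since 107 and 42 are distinct squarefree integers > 1, their product 4494 is not a perfect square, so √42 ∉ Q(√107). By the tower law [K:Q] = [Q(√107,√42):Q(√107)] · [Q(√107):Q] = 2 · 2 = 4.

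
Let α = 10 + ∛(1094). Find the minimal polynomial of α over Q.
m_α(x) = x^3 - 30x^2 + 300x - 2094

Set β = α - 10 = ∛(1094), so β^3 = 1094. Then (α - 10)^3 - 1094 = 0, i.e. α is a root of g(x) = (x - 10)^3 - 1094 = x^3 - 30x^2 + 300x - 2094. Since g(x) = h(x - 10) where h(x) = x^3 - 1094, and h is irreducible over Q (because 1094 is not a perfect cube, so h has no rational root, and a monic cubic with no rational root is irreducible), g is also irreducible (irreducibility is preserved under the substitution x → x - 10). Hence m_α(x) = x^3 - 30x^2 + 300x - 2094.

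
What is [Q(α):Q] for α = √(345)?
[Q(α):Q] = 2

[Q(α):Q] equals the degree of the minimal polynomial of α. Here α^2 = 345 and x^2 - 345 is irreducible (d = 345 is squarefree, ≠ 1, hence not a square), so deg(m_α) = 2. Thus [Q(α):Q] = 2.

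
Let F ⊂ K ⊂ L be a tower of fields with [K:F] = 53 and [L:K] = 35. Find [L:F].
[L:F] = 1855

The tower law says that for any tower of field extensions F ⊂ K ⊂ L with finite degrees, [L:F] = [L:K] · [K:F]. Here this gives [L:F] = 35 · 53 = 1855.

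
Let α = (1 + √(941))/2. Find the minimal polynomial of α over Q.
m_α(x) = x^2 - x - 235

From 2α - 1 = √(941), squaring gives (2α - 1)^2 = 941, i.e. 4α^2 - 4α + 1 = 941, so α^2 - α + (1 - 941)/4 = 0. Since 941 ≡ 1 (mod 4), (1 - 941)/4 = -235 ∈ Z. The polynomial x^2 - x - 235 has discriminant 1 - 4·(-235) = 941, which is not a perfect square in Q (d = 941 is squarefree and ≠ 1), so x^2 - x - 235 is irreducible over Q. It is the minimal polynomial of α.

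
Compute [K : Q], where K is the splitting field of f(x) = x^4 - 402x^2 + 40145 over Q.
[K : Q] = 4

Solving the quadratic in x^2: x^2 = (402 ± √(402^2 - 4·40145))/2 = (402 ± √1024)/2 = (402 ± 32)/2, giving x^2 = 217 or x^2 = 185. So f(x) = (x^2 - 217)(x^2 - 185) and the roots of f are ±√217, ±√185. Hence the splitting field is K = Q(√217, √185). Since 217 and 185 are distinct squarefree integers > 1, their product 40145 is not a perfect square, so √185 ∉ Q(√217). By the tower law [K:Q] = [Q(√217,√185):Q(√217)] · [Q(√217):Q] = 2 · 2 = 4.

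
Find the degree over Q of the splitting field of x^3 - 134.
[K : Q] = 6

The roots of x^3 - 134 are ∛134, ω∛134, ω^2∛134 where ω = e^(2πi/3) is a primitive cube root of unity, so K = Q(∛134, ω). Now [Q(∛134):Q] = 3 (since 134 is not a perfect cube, x^3 - 134 is irreducible) and [Q(ω):Q] = 2. Both 2 and 3 divide [K:Q], and [K:Q] ≤ 3·2 = 6, so [K:Q] = 6. (Equivalently: Q(∛134) ⊂ R but ω ∉ R, so [K : Q(∛134)] = 2.)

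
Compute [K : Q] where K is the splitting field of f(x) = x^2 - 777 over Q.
[K : Q] = 2

f(x) = x^2 - 777 factors as (x - √777)(x + √777). The splitting field is K = Q(√777). Since 777 is squarefree and > 1, it is not a perfect square, so x^2 - 777 is irreducible over Q and [Q(√777) : Q] = 2. Hence [K : Q] = 2.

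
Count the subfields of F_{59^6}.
F_{59^6} has 4 subfields

The subfields of F_{p^n} are exactly the fields F_{p^d} for d | n (each is the fixed field of the unique index-d subgroup of Gal(F_{p^n}/F_p) ≅ Z/nZ). The divisors of n = 6 are {1, 2, 3, 6}, giving 4 subfields: F_{59^1}, F_{59^2}, F_{59^3}, F_{59^6}.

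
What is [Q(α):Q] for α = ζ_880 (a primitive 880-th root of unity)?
[Q(α):Q] = 320

The minimal polynomial of ζ_880 over Q is the 880-th cyclotomic polynomial Φ_880(x), which is irreducible over Q and has degree φ(880) = 320. Hence [Q(α):Q] = φ(880) = 320.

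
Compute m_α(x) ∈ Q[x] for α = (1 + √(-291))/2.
m_α(x) = x^2 - x + 73

From 2α - 1 = √(-291), squaring gives (2α - 1)^2 = -291, i.e. 4α^2 - 4α + 1 = -291, so α^2 - α + (1 + 291)/4 = 0. Since -291 ≡ 1 (mod 4), (1 + 291)/4 = 73 ∈ Z. The polynomial x^2 - x + 73 has discriminant 1 - 4·(73) = -291, which is not a perfect square in Q (d = -291 is squarefree and ≠ 1), so x^2 - x + 73 is irreducible over Q. It is the minimal polynomial of α.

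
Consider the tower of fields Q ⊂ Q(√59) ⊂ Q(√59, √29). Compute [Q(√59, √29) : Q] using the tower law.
[Q(√59, √29) : Q] = 4

[Q(√59):Q] = 2 (min poly x^2 - 59, irreducible since 59 is squarefree > 1). For the top step, suppose √29 ∈ Q(√59), say √29 = c + d√59 with c, d ∈ Q. Squaring: 29 = c^2 + 59d^2 + 2cd√59. Since √59 ∉ Q this forces 2cd = 0. If d = 0 then √29 = c ∈ Q, contradicting 29 squarefree > 1. If c = 0 then 29 = 59d^2, so 59·29 = (59d)^2 is a perfect square in Q — but 59·29 = 1711 is not a perfect square (since 59 and 29 are distinct squarefree integers). Contradiction. Hence √29 ∉ Q(√59), so x^2 - 29 stays irreducible over Q(√59) and [Q(√59, √29) : Q(√59)] = 2. By the tower law, [Q(√59, √29) : Q] = 2 · 2 = 4.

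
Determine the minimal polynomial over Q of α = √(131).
m_α(x) = x^2 - 131

α satisfies α^2 - 131 = 0, so x^2 - 131 annihilates α. Since d = 131 is squarefree and ≠ 1, it is not a perfect square in Q, so x^2 - 131 has no rational root and is therefore irreducible over Q (a degree-2 polynomial over a field is irreducible iff it has no root). Hence m_α(x) = x^2 - 131.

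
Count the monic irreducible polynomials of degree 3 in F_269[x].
There are 6488280 monic irreducible polynomials of degree 3 over F_269

Each element of F_{269^3} that lies in no proper subfield is a root of exactly one monic irreducible of degree 3 over F_269, and each such polynomial has 3 distinct roots in F_{269^3}. By Möbius inversion the count is N_269(3) = (1/3) Σ_{d|3} μ(3/d) · 269^d = (1/3)(μ(3)·269^1 + μ(1)·269^3) = 19464840/3 = 6488280.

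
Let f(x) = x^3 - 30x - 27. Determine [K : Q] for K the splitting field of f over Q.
[K : Q] = 6

By the rational root test, any rational root of the monic integer polynomial f(x) = x^3 - 30x - 27 must be an integer dividing the constant term -27, i.e. one of ±{1, 3, 9, 27}. Evaluating: f(1) = -56, f(-1) = 2, f(3) = -90, f(-3) = 36, f(9) = 432, f(-9) = -486, f(27) = 18846, f(-27) = -18900; none is 0, so f has no rational root and is therefore irreducible over Q (a cubic with no linear factor over a field is irreducible). For an irreducible cubic, the Galois group is A_3 or S_3 according as the discriminant disc(f) = -4a^3 - 27b^2 = -4·(-30)^3 - 27·(-27)^2 = 88317 is or is not a square in Q. Here disc(f) = 88317 is not a perfect square in Q, so the Galois group of f over Q is not contained in A_3 and must be all of S_3. The splitting field has degree |S_3| = 6 over Q, so [K : Q] = 6.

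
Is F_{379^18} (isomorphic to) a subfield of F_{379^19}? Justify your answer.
No: F_{379^18} is not a subfield of F_{379^19}

F_{p^m} embeds in F_{p^n} iff m | n. Here 18 ∤ 19 (since 19 = 1·18 + 1 with remainder 1 ≠ 0), so F_{379^18} is not a subfield of F_{379^19}. Equivalently: if it were, the tower law would give 18 = [F_{379^18}:F_379] dividing [F_{379^19}:F_379] = 19, contradiction.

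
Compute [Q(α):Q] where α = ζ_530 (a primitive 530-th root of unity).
[Q(α):Q] = 208

The minimal polynomial of ζ_530 over Q is the 530-th cyclotomic polynomial Φ_530(x), which is irreducible over Q and has degree φ(530) = 208. Hence [Q(α):Q] = φ(530) = 208.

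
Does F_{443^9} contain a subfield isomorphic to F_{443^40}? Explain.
No: F_{443^40} is not a subfield of F_{443^9}

F_{p^m} embeds in F_{p^n} iff m | n. Here 40 ∤ 9 (since 9 = 0·40 + 9 with remainder 9 ≠ 0), so F_{443^40} is not a subfield of F_{443^9}. Equivalently: if it were, the tower law would give 40 = [F_{443^40}:F_443] dividing [F_{443^9}:F_443] = 9, contradiction.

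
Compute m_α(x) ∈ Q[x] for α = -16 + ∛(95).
m_α(x) = x^3 + 48x^2 + 768x + 4001

Set β = α + 16 = ∛(95), so β^3 = 95. Then (α + 16)^3 - 95 = 0, i.e. α is a root of g(x) = (x + 16)^3 - 95 = x^3 + 48x^2 + 768x + 4001. Since g(x) = h(x + 16) where h(x) = x^3 - 95, and h is irreducible over Q (because 95 is not a perfect cube, so h has no rational root, and a monic cubic with no rational root is irreducible), g is also irreducible (irreducibility is preserved under the substitution x → x + 16). Hence m_α(x) = x^3 + 48x^2 + 768x + 4001.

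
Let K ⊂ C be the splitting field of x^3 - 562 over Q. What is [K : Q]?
[K : Q] = 6

The roots of x^3 - 562 are ∛562, ω∛562, ω^2∛562 where ω = e^(2πi/3) is a primitive cube root of unity, so K = Q(∛562, ω). Now [Q(∛562):Q] = 3 (since 562 is not a perfect cube, x^3 - 562 is irreducible) and [Q(ω):Q] = 2. Both 2 and 3 divide [K:Q], and [K:Q] ≤ 3·2 = 6, so [K:Q] = 6. (Equivalently: Q(∛562) ⊂ R but ω ∉ R, so [K : Q(∛562)] = 2.)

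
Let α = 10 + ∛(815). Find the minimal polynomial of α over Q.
m_α(x) = x^3 - 30x^2 + 300x - 1815

Set β = α - 10 = ∛(815), so β^3 = 815. Then (α - 10)^3 - 815 = 0, i.e. α is a root of g(x) = (x - 10)^3 - 815 = x^3 - 30x^2 + 300x - 1815. Since g(x) = h(x - 10) where h(x) = x^3 - 815, and h is irreducible over Q (because 815 is not a perfect cube, so h has no rational root, and a monic cubic with no rational root is irreducible), g is also irreducible (irreducibility is preserved under the substitution x → x - 10). Hence m_α(x) = x^3 - 30x^2 + 300x - 1815.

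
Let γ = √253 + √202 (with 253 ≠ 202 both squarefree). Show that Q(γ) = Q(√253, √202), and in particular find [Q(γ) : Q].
[Q(γ) : Q] = 4 (equivalently, Q(γ) = Q(√253, √202))

Obviously Q(γ) ⊆ Q(√253, √202), and [Q(√253, √202):Q] = 4 (since 253, 202 are distinct squarefree integers > 1 with 51106 not a perfect square). To show equality we compute the minimal polynomial of γ. From γ = √253 + √202: γ^2 = 253 + 2√(51106) + 202 = 455 + 2√(51106), so γ^2 - 455 = 2√(51106); squaring, (γ^2 - 455)^2 = 4·51106, i.e. γ^4 - 910γ^2 + 207025 - 204424 = 0, i.e. γ^4 - 910γ^2 + 2601 = 0. So γ is a root of x^4 - 910x^2 + 2601. This polynomial is irreducible over Q: it has no rational root (each ±√253 ± √202 is irrational), and any factorization into two quadratics over Q would force √(51106) ∈ Q (pairing opposite roots) or √253, √202 ∈ Q (other pairings), all impossible. Hence [Q(γ):Q] = 4 = [Q(√253, √202):Q], so Q(γ) = Q(√253, √202).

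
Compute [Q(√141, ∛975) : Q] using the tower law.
[Q(√141, ∛975) : Q] = 6

Let L = Q(√141, ∛975). Since Q(√141) ⊂ L and [Q(√141):Q] = 2, the tower law gives 2 | [L:Q]. Likewise Q(∛975) ⊂ L with [Q(∛975):Q] = 3 (because 975 is not a perfect cube), so 3 | [L:Q]. As gcd(2,3) = 1, [L:Q] is divisible by 6. Conversely L is generated over Q by √141 and ∛975, so [L:Q] ≤ 2·3 = 6. Therefore [Q(√141, ∛975) : Q] = 6.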